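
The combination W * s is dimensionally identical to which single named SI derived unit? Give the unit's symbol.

W = kg·m²·s⁻³.
Combining: W·s = (kg·m²·s⁻³) · s = kg·m²·s⁻².
kg·m²·s⁻² is the base-SI form of the joule.

J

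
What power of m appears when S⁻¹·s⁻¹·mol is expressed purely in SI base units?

S = kg⁻¹·m⁻²·s³·A².
So S⁻¹ = kg·m²·s⁻³·A⁻².
Combining: S⁻¹·s⁻¹·mol = (kg·m²·s⁻³·A⁻²) · s⁻¹ · mol = kg·m²·s⁻⁴·A⁻²·mol.
The exponent of m is 2.

2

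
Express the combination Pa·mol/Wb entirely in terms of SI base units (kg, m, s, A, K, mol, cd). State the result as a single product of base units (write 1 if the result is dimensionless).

m⁻³·A·mol

Wb = V·s (flux: a volt is a weber per second),
    = kg·m²·s⁻²·A⁻¹.
So Wb⁻¹ = kg⁻¹·m⁻²·s²·A.
Pa = N/m² (pressure = force per area),
    = kg·m⁻¹·s⁻².
Combining: Wb⁻¹·Pa·mol = (kg⁻¹·m⁻²·s²·A) · (kg·m⁻¹·s⁻²) · mol = m⁻³·A·mol.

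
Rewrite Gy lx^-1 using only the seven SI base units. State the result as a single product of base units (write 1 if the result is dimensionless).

Gy = J/kg (absorbed dose = energy per mass),
    = m²·s⁻².
lx = lm/m² (illuminance = luminous flux per area),
    = m⁻²·cd.
So lx⁻¹ = m²·cd⁻¹.
Combining: Gy·lx⁻¹ = (m²·s⁻²) · (m²·cd⁻¹) = m⁴·s⁻²·cd⁻¹.

m⁴·s⁻²·cd⁻¹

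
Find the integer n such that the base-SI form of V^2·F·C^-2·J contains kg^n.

V = W/A (potential = power per current),
    = kg·m²·s⁻³·A⁻¹.
So V² = kg²·m⁴·s⁻⁶·A⁻².
F = C/V (capacitance = charge per voltage),
    = A·s/(kg·m²·s⁻³·A⁻¹) (substituting C and V),
    = kg⁻¹·m⁻²·s⁴·A².
C = A·s = s·A (charge = current × time).
So C⁻² = s⁻²·A⁻².
J = N·m (work = force × distance),
    = kg·m²·s⁻².
Combining: V²·F·C⁻²·J = (kg²·m⁴·s⁻⁶·A⁻²) · (kg⁻¹·m⁻²·s⁴·A²) · (s⁻²·A⁻²) · (kg·m²·s⁻²) = kg²·m⁴·s⁻⁶·A⁻².
The exponent of kg is 2.

2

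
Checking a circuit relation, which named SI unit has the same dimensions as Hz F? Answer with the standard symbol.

Hz = 1/s = s⁻¹ (frequency is cycles per second).
F = C/V (capacitance = charge per voltage),
    = A·s/(kg·m²·s⁻³·A⁻¹) (substituting C and V),
    = kg⁻¹·m⁻²·s⁴·A².
Combining: Hz·F = s⁻¹ · (kg⁻¹·m⁻²·s⁴·A²) = kg⁻¹·m⁻²·s³·A².
kg⁻¹·m⁻²·s³·A² is the base-SI form of the siemens.

S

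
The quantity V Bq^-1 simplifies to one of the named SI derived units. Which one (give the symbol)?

Wb

V = kg·m²·s⁻³·A⁻¹.
Bq = s⁻¹.
So Bq⁻¹ = s.
Combining: V·Bq⁻¹ = (kg·m²·s⁻³·A⁻¹) · s = kg·m²·s⁻²·A⁻¹.
kg·m²·s⁻²·A⁻¹ is the base-SI form of the weber.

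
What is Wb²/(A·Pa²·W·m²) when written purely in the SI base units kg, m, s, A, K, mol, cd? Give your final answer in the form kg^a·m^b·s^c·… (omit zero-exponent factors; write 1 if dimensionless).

kg⁻¹·m²·s³·A⁻³

Pa = N/m² (pressure = force per area),
    = kg·m⁻¹·s⁻².
So Pa⁻² = kg⁻²·m²·s⁴.
Wb = V·s (flux: a volt is a weber per second),
    = kg·m²·s⁻²·A⁻¹.
So Wb² = kg²·m⁴·s⁻⁴·A⁻².
W = J/s (power = energy per time),
    = kg·m²·s⁻³.
So W⁻¹ = kg⁻¹·m⁻²·s³.
Combining: A⁻¹·Pa⁻²·Wb²·W⁻¹·m⁻² = A⁻¹ · (kg⁻²·m²·s⁴) · (kg²·m⁴·s⁻⁴·A⁻²) · (kg⁻¹·m⁻²·s³) · m⁻² = kg⁻¹·m²·s³·A⁻³.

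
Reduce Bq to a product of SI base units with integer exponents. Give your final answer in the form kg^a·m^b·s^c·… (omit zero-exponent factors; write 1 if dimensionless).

Bq = s⁻¹.

s⁻¹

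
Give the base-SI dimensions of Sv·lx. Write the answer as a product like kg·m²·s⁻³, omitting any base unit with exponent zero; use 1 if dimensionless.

Sv = m²·s⁻².
lx = m⁻²·cd.
Combining: Sv·lx = (m²·s⁻²) · (m⁻²·cd) = s⁻²·cd.

s⁻²·cd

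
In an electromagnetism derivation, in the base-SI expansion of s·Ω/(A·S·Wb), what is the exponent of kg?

1

Ω = kg·m²·s⁻³·A⁻².
S = kg⁻¹·m⁻²·s³·A².
So S⁻¹ = kg·m²·s⁻³·A⁻².
Wb = kg·m²·s⁻²·A⁻¹.
So Wb⁻¹ = kg⁻¹·m⁻²·s²·A.
Combining: A⁻¹·s·Ω·S⁻¹·Wb⁻¹ = A⁻¹ · s · (kg·m²·s⁻³·A⁻²) · (kg·m²·s⁻³·A⁻²) · (kg⁻¹·m⁻²·s²·A) = kg·m²·s⁻³·A⁻⁴.
The exponent of kg is 1.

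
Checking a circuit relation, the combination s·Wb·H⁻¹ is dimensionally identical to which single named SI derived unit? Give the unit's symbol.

Wb = V·s (flux: a volt is a weber per second),
    = kg·m²·s⁻²·A⁻¹.
H = Wb/A (inductance = flux per current),
    = kg·m²·s⁻²·A⁻².
So H⁻¹ = kg⁻¹·m⁻²·s²·A².
Combining: s·Wb·H⁻¹ = s · (kg·m²·s⁻²·A⁻¹) · (kg⁻¹·m⁻²·s²·A²) = s·A.
s·A is the base-SI form of the coulomb.

C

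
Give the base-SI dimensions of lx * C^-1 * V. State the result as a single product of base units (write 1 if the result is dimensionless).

lx = m⁻²·cd.
C = s·A.
So C⁻¹ = s⁻¹·A⁻¹.
V = kg·m²·s⁻³·A⁻¹.
Combining: lx·C⁻¹·V = (m⁻²·cd) · (s⁻¹·A⁻¹) · (kg·m²·s⁻³·A⁻¹) = kg·s⁻⁴·A⁻²·cd.

kg·s⁻⁴·A⁻²·cd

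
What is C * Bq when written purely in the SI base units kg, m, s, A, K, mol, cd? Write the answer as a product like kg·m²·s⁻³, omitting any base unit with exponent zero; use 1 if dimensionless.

A

C = A·s = s·A (charge = current × time).
Bq = 1/s = s⁻¹ (activity is decays per second).
Combining: C·Bq = (s·A) · s⁻¹ = A.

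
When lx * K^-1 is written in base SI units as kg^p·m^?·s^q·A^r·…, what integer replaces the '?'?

-2

lx = lm/m² (illuminance = luminous flux per area),
    = m⁻²·cd.
Combining: lx·K⁻¹ = (m⁻²·cd) · K⁻¹ = m⁻²·K⁻¹·cd.
The exponent of m is -2.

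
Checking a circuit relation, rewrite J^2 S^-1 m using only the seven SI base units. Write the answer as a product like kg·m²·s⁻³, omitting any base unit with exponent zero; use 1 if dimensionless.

J = kg·m²·s⁻².
So J² = kg²·m⁴·s⁻⁴.
S = kg⁻¹·m⁻²·s³·A².
So S⁻¹ = kg·m²·s⁻³·A⁻².
Combining: J²·S⁻¹·m = (kg²·m⁴·s⁻⁴) · (kg·m²·s⁻³·A⁻²) · m = kg³·m⁷·s⁻⁷·A⁻².

kg³·m⁷·s⁻⁷·A⁻²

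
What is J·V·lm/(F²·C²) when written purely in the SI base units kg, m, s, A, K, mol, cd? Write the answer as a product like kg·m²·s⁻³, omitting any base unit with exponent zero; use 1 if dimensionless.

kg⁴·m⁸·s⁻¹⁵·A⁻⁷·cd

J = N·m (work = force × distance),
    = kg·m²·s⁻².
F = C/V (capacitance = charge per voltage),
    = A·s/(kg·m²·s⁻³·A⁻¹) (substituting C and V),
    = kg⁻¹·m⁻²·s⁴·A².
So F⁻² = kg²·m⁴·s⁻⁸·A⁻⁴.
C = A·s = s·A (charge = current × time).
So C⁻² = s⁻²·A⁻².
V = W/A (potential = power per current),
    = kg·m²·s⁻³·A⁻¹.
lm = cd·sr = cd (luminous flux; sr is dimensionless).
Combining: J·F⁻²·C⁻²·V·lm = (kg·m²·s⁻²) · (kg²·m⁴·s⁻⁸·A⁻⁴) · (s⁻²·A⁻²) · (kg·m²·s⁻³·A⁻¹) · cd = kg⁴·m⁸·s⁻¹⁵·A⁻⁷·cd.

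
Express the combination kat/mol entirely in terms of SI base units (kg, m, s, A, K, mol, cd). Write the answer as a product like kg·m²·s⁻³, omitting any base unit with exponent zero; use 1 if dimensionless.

s⁻¹

kat = mol/s = s⁻¹·mol (catalytic activity).
Combining: kat·mol⁻¹ = (s⁻¹·mol) · mol⁻¹ = s⁻¹.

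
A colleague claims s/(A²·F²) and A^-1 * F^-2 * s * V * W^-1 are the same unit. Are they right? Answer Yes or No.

Left side:
  F = C/V (capacitance = charge per voltage),
      = A·s/(kg·m²·s⁻³·A⁻¹) (substituting C and V),
      = kg⁻¹·m⁻²·s⁴·A².
  So F⁻² = kg²·m⁴·s⁻⁸·A⁻⁴.
  Combining: A⁻²·F⁻²·s = A⁻² · (kg²·m⁴·s⁻⁸·A⁻⁴) · s = kg²·m⁴·s⁻⁷·A⁻⁶.
Right side:
  F = kg⁻¹·m⁻²·s⁴·A².
  So F⁻² = kg²·m⁴·s⁻⁸·A⁻⁴.
  V = kg·m²·s⁻³·A⁻¹.
  W = kg·m²·s⁻³.
  So W⁻¹ = kg⁻¹·m⁻²·s³.
  Combining: A⁻¹·F⁻²·s·V·W⁻¹ = A⁻¹ · (kg²·m⁴·s⁻⁸·A⁻⁴) · s · (kg·m²·s⁻³·A⁻¹) · (kg⁻¹·m⁻²·s³) = kg²·m⁴·s⁻⁷·A⁻⁶.
Both reduce to kg²·m⁴·s⁻⁷·A⁻⁶.

Yes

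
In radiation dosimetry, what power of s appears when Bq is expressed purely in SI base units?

-1

Bq = s⁻¹.
The exponent of s is -1.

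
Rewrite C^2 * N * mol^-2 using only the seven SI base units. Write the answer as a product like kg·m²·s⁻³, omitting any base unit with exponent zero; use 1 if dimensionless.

kg·m·A²·mol⁻²

C = s·A.
So C² = s²·A².
N = kg·m·s⁻².
Combining: C²·N·mol⁻² = (s²·A²) · (kg·m·s⁻²) · mol⁻² = kg·m·A²·mol⁻².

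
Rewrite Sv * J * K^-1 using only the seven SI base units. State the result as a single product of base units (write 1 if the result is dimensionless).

Sv = m²·s⁻².
J = kg·m²·s⁻².
Combining: Sv·J·K⁻¹ = (m²·s⁻²) · (kg·m²·s⁻²) · K⁻¹ = kg·m⁴·s⁻⁴·K⁻¹.

kg·m⁴·s⁻⁴·K⁻¹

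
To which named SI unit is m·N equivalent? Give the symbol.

N = kg·m/s² = kg·m·s⁻² (force = mass × acceleration).
Combining: m·N = m · (kg·m·s⁻²) = kg·m²·s⁻².
kg·m²·s⁻² is the base-SI form of the joule.

J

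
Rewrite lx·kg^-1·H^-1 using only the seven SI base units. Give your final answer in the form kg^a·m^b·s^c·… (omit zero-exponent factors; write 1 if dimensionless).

kg⁻²·m⁻⁴·s²·A²·cd

lx = lm/m² (illuminance = luminous flux per area),
    = m⁻²·cd.
H = Wb/A (inductance = flux per current),
    = kg·m²·s⁻²·A⁻².
So H⁻¹ = kg⁻¹·m⁻²·s²·A².
Combining: lx·kg⁻¹·H⁻¹ = (m⁻²·cd) · kg⁻¹ · (kg⁻¹·m⁻²·s²·A²) = kg⁻²·m⁻⁴·s²·A²·cd.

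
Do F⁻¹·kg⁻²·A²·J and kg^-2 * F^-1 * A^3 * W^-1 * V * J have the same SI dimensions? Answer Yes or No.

Yes

Left side:
  F = C/V (capacitance = charge per voltage),
      = A·s/(kg·m²·s⁻³·A⁻¹) (substituting C and V),
      = kg⁻¹·m⁻²·s⁴·A².
  So F⁻¹ = kg·m²·s⁻⁴·A⁻².
  J = N·m (work = force × distance),
      = kg·m²·s⁻².
  Combining: F⁻¹·kg⁻²·A²·J = (kg·m²·s⁻⁴·A⁻²) · kg⁻² · A² · (kg·m²·s⁻²) = m⁴·s⁻⁶.
Right side:
  F = C/V (capacitance = charge per voltage),
      = A·s/(kg·m²·s⁻³·A⁻¹) (substituting C and V),
      = kg⁻¹·m⁻²·s⁴·A².
  So F⁻¹ = kg·m²·s⁻⁴·A⁻².
  W = J/s (power = energy per time),
      = kg·m²·s⁻³.
  So W⁻¹ = kg⁻¹·m⁻²·s³.
  V = W/A (potential = power per current),
      = kg·m²·s⁻³·A⁻¹.
  J = N·m (work = force × distance),
      = kg·m²·s⁻².
  Combining: kg⁻²·F⁻¹·A³·W⁻¹·V·J = kg⁻² · (kg·m²·s⁻⁴·A⁻²) · A³ · (kg⁻¹·m⁻²·s³) · (kg·m²·s⁻³·A⁻¹) · (kg·m²·s⁻²) = m⁴·s⁻⁶.
Both reduce to m⁴·s⁻⁶.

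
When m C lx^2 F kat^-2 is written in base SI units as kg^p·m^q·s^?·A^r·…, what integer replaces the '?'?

7

C = A·s = s·A (charge = current × time).
lx = lm/m² (illuminance = luminous flux per area),
    = m⁻²·cd.
So lx² = m⁻⁴·cd².
F = C/V (capacitance = charge per voltage),
    = A·s/(kg·m²·s⁻³·A⁻¹) (substituting C and V),
    = kg⁻¹·m⁻²·s⁴·A².
kat = mol/s = s⁻¹·mol (catalytic activity).
So kat⁻² = s²·mol⁻².
Combining: m·C·lx²·F·kat⁻² = m · (s·A) · (m⁻⁴·cd²) · (kg⁻¹·m⁻²·s⁴·A²) · (s²·mol⁻²) = kg⁻¹·m⁻⁵·s⁷·A³·mol⁻²·cd².
The exponent of s is 7.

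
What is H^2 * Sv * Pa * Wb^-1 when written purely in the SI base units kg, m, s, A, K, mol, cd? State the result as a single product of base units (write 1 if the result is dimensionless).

H = Wb/A (inductance = flux per current),
    = kg·m²·s⁻²·A⁻².
So H² = kg²·m⁴·s⁻⁴·A⁻⁴.
Sv = J/kg (equivalent dose = energy per mass),
    = m²·s⁻².
Pa = N/m² (pressure = force per area),
    = kg·m⁻¹·s⁻².
Wb = V·s (flux: a volt is a weber per second),
    = kg·m²·s⁻²·A⁻¹.
So Wb⁻¹ = kg⁻¹·m⁻²·s²·A.
Combining: H²·Sv·Pa·Wb⁻¹ = (kg²·m⁴·s⁻⁴·A⁻⁴) · (m²·s⁻²) · (kg·m⁻¹·s⁻²) · (kg⁻¹·m⁻²·s²·A) = kg²·m³·s⁻⁶·A⁻³.

kg²·m³·s⁻⁶·A⁻³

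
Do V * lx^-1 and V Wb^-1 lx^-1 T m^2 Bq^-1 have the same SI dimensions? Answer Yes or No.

Left side:
  V = kg·m²·s⁻³·A⁻¹.
  lx = m⁻²·cd.
  So lx⁻¹ = m²·cd⁻¹.
  Combining: V·lx⁻¹ = (kg·m²·s⁻³·A⁻¹) · (m²·cd⁻¹) = kg·m⁴·s⁻³·A⁻¹·cd⁻¹.
Right side:
  V = kg·m²·s⁻³·A⁻¹.
  Wb = kg·m²·s⁻²·A⁻¹.
  So Wb⁻¹ = kg⁻¹·m⁻²·s²·A.
  lx = m⁻²·cd.
  So lx⁻¹ = m²·cd⁻¹.
  T = kg·s⁻²·A⁻¹.
  Bq = s⁻¹.
  So Bq⁻¹ = s.
  Combining: V·Wb⁻¹·lx⁻¹·T·m²·Bq⁻¹ = (kg·m²·s⁻³·A⁻¹) · (kg⁻¹·m⁻²·s²·A) · (m²·cd⁻¹) · (kg·s⁻²·A⁻¹) · m² · s = kg·m⁴·s⁻²·A⁻¹·cd⁻¹.
Left is kg·m⁴·s⁻³·A⁻¹·cd⁻¹; right is kg·m⁴·s⁻²·A⁻¹·cd⁻¹ — different.

No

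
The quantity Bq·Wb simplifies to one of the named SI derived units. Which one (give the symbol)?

V

Bq = 1/s = s⁻¹ (activity is decays per second).
Wb = V·s (flux: a volt is a weber per second),
    = kg·m²·s⁻²·A⁻¹.
Combining: Bq·Wb = s⁻¹ · (kg·m²·s⁻²·A⁻¹) = kg·m²·s⁻³·A⁻¹.
kg·m²·s⁻³·A⁻¹ is the base-SI form of the volt.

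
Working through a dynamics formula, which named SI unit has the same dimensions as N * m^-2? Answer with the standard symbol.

Pa

N = kg·m·s⁻².
Combining: N·m⁻² = (kg·m·s⁻²) · m⁻² = kg·m⁻¹·s⁻².
kg·m⁻¹·s⁻² is the base-SI form of the pascal.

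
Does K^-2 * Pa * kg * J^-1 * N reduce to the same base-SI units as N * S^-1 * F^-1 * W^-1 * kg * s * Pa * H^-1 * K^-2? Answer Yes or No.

Left side:
  Pa = N/m² (pressure = force per area),
      = kg·m⁻¹·s⁻².
  J = N·m (work = force × distance),
      = kg·m²·s⁻².
  So J⁻¹ = kg⁻¹·m⁻²·s².
  N = kg·m/s² = kg·m·s⁻² (force = mass × acceleration).
  Combining: K⁻²·Pa·kg·J⁻¹·N = K⁻² · (kg·m⁻¹·s⁻²) · kg · (kg⁻¹·m⁻²·s²) · (kg·m·s⁻²) = kg²·m⁻²·s⁻²·K⁻².
Right side:
  N = kg·m/s² = kg·m·s⁻² (force = mass × acceleration).
  S = 1/Ω (conductance is reciprocal resistance),
      = kg⁻¹·m⁻²·s³·A².
  So S⁻¹ = kg·m²·s⁻³·A⁻².
  F = C/V (capacitance = charge per voltage),
      = A·s/(kg·m²·s⁻³·A⁻¹) (substituting C and V),
      = kg⁻¹·m⁻²·s⁴·A².
  So F⁻¹ = kg·m²·s⁻⁴·A⁻².
  W = J/s (power = energy per time),
      = kg·m²·s⁻³.
  So W⁻¹ = kg⁻¹·m⁻²·s³.
  Pa = N/m² (pressure = force per area),
      = kg·m⁻¹·s⁻².
  H = Wb/A (inductance = flux per current),
      = kg·m²·s⁻²·A⁻².
  So H⁻¹ = kg⁻¹·m⁻²·s²·A².
  Combining: N·S⁻¹·F⁻¹·W⁻¹·kg·s·Pa·H⁻¹·K⁻² = (kg·m·s⁻²) · (kg·m²·s⁻³·A⁻²) · (kg·m²·s⁻⁴·A⁻²) · (kg⁻¹·m⁻²·s³) · kg · s · (kg·m⁻¹·s⁻²) · (kg⁻¹·m⁻²·s²·A²) · K⁻² = kg³·s⁻⁵·A⁻²·K⁻².
Left is kg²·m⁻²·s⁻²·K⁻²; right is kg³·s⁻⁵·A⁻²·K⁻² — different.

No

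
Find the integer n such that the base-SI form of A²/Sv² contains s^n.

4

Sv = m²·s⁻².
So Sv⁻² = m⁻⁴·s⁴.
Combining: A²·Sv⁻² = A² · (m⁻⁴·s⁴) = m⁻⁴·s⁴·A².
The exponent of s is 4.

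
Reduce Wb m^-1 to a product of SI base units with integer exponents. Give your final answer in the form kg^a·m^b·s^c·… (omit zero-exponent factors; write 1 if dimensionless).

Wb = V·s (flux: a volt is a weber per second),
    = kg·m²·s⁻²·A⁻¹.
Combining: Wb·m⁻¹ = (kg·m²·s⁻²·A⁻¹) · m⁻¹ = kg·m·s⁻²·A⁻¹.

kg·m·s⁻²·A⁻¹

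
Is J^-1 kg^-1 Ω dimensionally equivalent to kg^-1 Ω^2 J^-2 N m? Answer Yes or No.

No

Left side:
  J = N·m (work = force × distance),
      = kg·m²·s⁻².
  So J⁻¹ = kg⁻¹·m⁻²·s².
  Ω = V/A (resistance = voltage per current),
      = kg·m²·s⁻³·A⁻².
  Combining: J⁻¹·kg⁻¹·Ω = (kg⁻¹·m⁻²·s²) · kg⁻¹ · (kg·m²·s⁻³·A⁻²) = kg⁻¹·s⁻¹·A⁻².
Right side:
  Ω = V/A (resistance = voltage per current),
      = kg·m²·s⁻³·A⁻².
  So Ω² = kg²·m⁴·s⁻⁶·A⁻⁴.
  J = N·m (work = force × distance),
      = kg·m²·s⁻².
  So J⁻² = kg⁻²·m⁻⁴·s⁴.
  N = kg·m/s² = kg·m·s⁻² (force = mass × acceleration).
  Combining: kg⁻¹·Ω²·J⁻²·N·m = kg⁻¹ · (kg²·m⁴·s⁻⁶·A⁻⁴) · (kg⁻²·m⁻⁴·s⁴) · (kg·m·s⁻²) · m = m²·s⁻⁴·A⁻⁴.
Left is kg⁻¹·s⁻¹·A⁻²; right is m²·s⁻⁴·A⁻⁴ — different.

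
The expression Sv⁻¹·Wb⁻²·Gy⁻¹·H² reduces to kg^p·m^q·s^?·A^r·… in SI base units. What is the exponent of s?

Sv = J/kg (equivalent dose = energy per mass),
    = m²·s⁻².
So Sv⁻¹ = m⁻²·s².
Wb = V·s (flux: a volt is a weber per second),
    = kg·m²·s⁻²·A⁻¹.
So Wb⁻² = kg⁻²·m⁻⁴·s⁴·A².
Gy = J/kg (absorbed dose = energy per mass),
    = m²·s⁻².
So Gy⁻¹ = m⁻²·s².
H = Wb/A (inductance = flux per current),
    = kg·m²·s⁻²·A⁻².
So H² = kg²·m⁴·s⁻⁴·A⁻⁴.
Combining: Sv⁻¹·Wb⁻²·Gy⁻¹·H² = (m⁻²·s²) · (kg⁻²·m⁻⁴·s⁴·A²) · (m⁻²·s²) · (kg²·m⁴·s⁻⁴·A⁻⁴) = m⁻⁴·s⁴·A⁻².
The exponent of s is 4.

4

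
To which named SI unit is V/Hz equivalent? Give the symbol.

V = W/A (potential = power per current),
    = kg·m²·s⁻³·A⁻¹.
Hz = 1/s = s⁻¹ (frequency is cycles per second).
So Hz⁻¹ = s.
Combining: V·Hz⁻¹ = (kg·m²·s⁻³·A⁻¹) · s = kg·m²·s⁻²·A⁻¹.
kg·m²·s⁻²·A⁻¹ is the base-SI form of the weber.

Wb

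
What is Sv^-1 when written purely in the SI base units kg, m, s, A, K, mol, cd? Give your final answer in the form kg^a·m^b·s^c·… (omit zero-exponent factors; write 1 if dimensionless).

Sv = J/kg (equivalent dose = energy per mass),
    = m²·s⁻².
So Sv⁻¹ = m⁻²·s².

m⁻²·s²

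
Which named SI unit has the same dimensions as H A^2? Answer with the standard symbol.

H = Wb/A (inductance = flux per current),
    = kg·m²·s⁻²·A⁻².
Combining: H·A² = (kg·m²·s⁻²·A⁻²) · A² = kg·m²·s⁻².
kg·m²·s⁻² is the base-SI form of the joule.

J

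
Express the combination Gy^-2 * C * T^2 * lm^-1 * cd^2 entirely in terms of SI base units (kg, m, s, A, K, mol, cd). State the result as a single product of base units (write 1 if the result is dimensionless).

kg²·m⁻⁴·s·A⁻¹·cd

Gy = m²·s⁻².
So Gy⁻² = m⁻⁴·s⁴.
C = s·A.
T = kg·s⁻²·A⁻¹.
So T² = kg²·s⁻⁴·A⁻².
lm = cd.
So lm⁻¹ = cd⁻¹.
Combining: Gy⁻²·C·T²·lm⁻¹·cd² = (m⁻⁴·s⁴) · (s·A) · (kg²·s⁻⁴·A⁻²) · cd⁻¹ · cd² = kg²·m⁻⁴·s·A⁻¹·cd.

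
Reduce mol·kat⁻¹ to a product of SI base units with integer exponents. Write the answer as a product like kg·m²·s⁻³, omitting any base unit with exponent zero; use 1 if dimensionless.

s

kat = mol/s = s⁻¹·mol (catalytic activity).
So kat⁻¹ = s·mol⁻¹.
Combining: mol·kat⁻¹ = mol · (s·mol⁻¹) = s.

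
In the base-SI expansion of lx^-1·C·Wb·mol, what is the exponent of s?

lx = m⁻²·cd.
So lx⁻¹ = m²·cd⁻¹.
C = s·A.
Wb = kg·m²·s⁻²·A⁻¹.
Combining: lx⁻¹·C·Wb·mol = (m²·cd⁻¹) · (s·A) · (kg·m²·s⁻²·A⁻¹) · mol = kg·m⁴·s⁻¹·mol·cd⁻¹.
The exponent of s is -1.

-1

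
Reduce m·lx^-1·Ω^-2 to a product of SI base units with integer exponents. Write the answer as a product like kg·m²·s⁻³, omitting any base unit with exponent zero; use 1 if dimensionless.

kg⁻²·m⁻¹·s⁶·A⁴·cd⁻¹

lx = m⁻²·cd.
So lx⁻¹ = m²·cd⁻¹.
Ω = kg·m²·s⁻³·A⁻².
So Ω⁻² = kg⁻²·m⁻⁴·s⁶·A⁴.
Combining: m·lx⁻¹·Ω⁻² = m · (m²·cd⁻¹) · (kg⁻²·m⁻⁴·s⁶·A⁴) = kg⁻²·m⁻¹·s⁶·A⁴·cd⁻¹.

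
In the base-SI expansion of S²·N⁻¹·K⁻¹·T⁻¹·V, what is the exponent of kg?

S = 1/Ω (conductance is reciprocal resistance),
    = kg⁻¹·m⁻²·s³·A².
So S² = kg⁻²·m⁻⁴·s⁶·A⁴.
N = kg·m/s² = kg·m·s⁻² (force = mass × acceleration).
So N⁻¹ = kg⁻¹·m⁻¹·s².
T = Wb/m² (flux density = flux per area),
    = kg·s⁻²·A⁻¹.
So T⁻¹ = kg⁻¹·s²·A.
V = W/A (potential = power per current),
    = kg·m²·s⁻³·A⁻¹.
Combining: S²·N⁻¹·K⁻¹·T⁻¹·V = (kg⁻²·m⁻⁴·s⁶·A⁴) · (kg⁻¹·m⁻¹·s²) · K⁻¹ · (kg⁻¹·s²·A) · (kg·m²·s⁻³·A⁻¹) = kg⁻³·m⁻³·s⁷·A⁴·K⁻¹.
The exponent of kg is -3.

-3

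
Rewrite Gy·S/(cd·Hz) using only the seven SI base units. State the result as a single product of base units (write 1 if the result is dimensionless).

Hz = 1/s = s⁻¹ (frequency is cycles per second).
So Hz⁻¹ = s.
Gy = J/kg (absorbed dose = energy per mass),
    = m²·s⁻².
S = 1/Ω (conductance is reciprocal resistance),
    = kg⁻¹·m⁻²·s³·A².
Combining: cd⁻¹·Hz⁻¹·Gy·S = cd⁻¹ · s · (m²·s⁻²) · (kg⁻¹·m⁻²·s³·A²) = kg⁻¹·s²·A²·cd⁻¹.

kg⁻¹·s²·A²·cd⁻¹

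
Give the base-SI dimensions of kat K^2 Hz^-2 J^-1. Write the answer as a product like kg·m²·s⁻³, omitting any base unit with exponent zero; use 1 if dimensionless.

kg⁻¹·m⁻²·s³·K²·mol

kat = s⁻¹·mol.
Hz = s⁻¹.
So Hz⁻² = s².
J = kg·m²·s⁻².
So J⁻¹ = kg⁻¹·m⁻²·s².
Combining: kat·K²·Hz⁻²·J⁻¹ = (s⁻¹·mol) · K² · s² · (kg⁻¹·m⁻²·s²) = kg⁻¹·m⁻²·s³·K²·mol.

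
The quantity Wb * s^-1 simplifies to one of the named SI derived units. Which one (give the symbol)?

Wb = kg·m²·s⁻²·A⁻¹.
Combining: Wb·s⁻¹ = (kg·m²·s⁻²·A⁻¹) · s⁻¹ = kg·m²·s⁻³·A⁻¹.
kg·m²·s⁻³·A⁻¹ is the base-SI form of the volt.

V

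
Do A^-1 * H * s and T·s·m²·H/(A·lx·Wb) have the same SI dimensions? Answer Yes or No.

Left side:
  H = kg·m²·s⁻²·A⁻².
  Combining: A⁻¹·H·s = A⁻¹ · (kg·m²·s⁻²·A⁻²) · s = kg·m²·s⁻¹·A⁻³.
Right side:
  T = kg·s⁻²·A⁻¹.
  lx = m⁻²·cd.
  So lx⁻¹ = m²·cd⁻¹.
  Wb = kg·m²·s⁻²·A⁻¹.
  So Wb⁻¹ = kg⁻¹·m⁻²·s²·A.
  H = kg·m²·s⁻²·A⁻².
  Combining: A⁻¹·T·lx⁻¹·s·m²·Wb⁻¹·H = A⁻¹ · (kg·s⁻²·A⁻¹) · (m²·cd⁻¹) · s · m² · (kg⁻¹·m⁻²·s²·A) · (kg·m²·s⁻²·A⁻²) = kg·m⁴·s⁻¹·A⁻³·cd⁻¹.
Left is kg·m²·s⁻¹·A⁻³; right is kg·m⁴·s⁻¹·A⁻³·cd⁻¹ — different.

No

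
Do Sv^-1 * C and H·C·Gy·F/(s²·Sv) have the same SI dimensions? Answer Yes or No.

Left side:
  Sv = J/kg (equivalent dose = energy per mass),
      = m²·s⁻².
  So Sv⁻¹ = m⁻²·s².
  C = A·s = s·A (charge = current × time).
  Combining: Sv⁻¹·C = (m⁻²·s²) · (s·A) = m⁻²·s³·A.
Right side:
  H = Wb/A (inductance = flux per current),
      = kg·m²·s⁻²·A⁻².
  C = A·s = s·A (charge = current × time).
  Gy = J/kg (absorbed dose = energy per mass),
      = m²·s⁻².
  F = C/V (capacitance = charge per voltage),
      = A·s/(kg·m²·s⁻³·A⁻¹) (substituting C and V),
      = kg⁻¹·m⁻²·s⁴·A².
  Sv = J/kg (equivalent dose = energy per mass),
      = m²·s⁻².
  So Sv⁻¹ = m⁻²·s².
  Combining: H·s⁻²·C·Gy·F·Sv⁻¹ = (kg·m²·s⁻²·A⁻²) · s⁻² · (s·A) · (m²·s⁻²) · (kg⁻¹·m⁻²·s⁴·A²) · (m⁻²·s²) = s·A.
Left is m⁻²·s³·A; right is s·A — different.

No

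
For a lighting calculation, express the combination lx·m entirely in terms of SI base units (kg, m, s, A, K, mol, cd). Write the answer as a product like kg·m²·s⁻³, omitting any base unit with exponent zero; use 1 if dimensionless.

m⁻¹·cd

lx = m⁻²·cd.
Combining: lx·m = (m⁻²·cd) · m = m⁻¹·cd.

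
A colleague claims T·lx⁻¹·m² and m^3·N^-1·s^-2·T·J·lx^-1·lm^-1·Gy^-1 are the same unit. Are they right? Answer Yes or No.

No

Left side:
  T = Wb/m² (flux density = flux per area),
      = kg·s⁻²·A⁻¹.
  lx = lm/m² (illuminance = luminous flux per area),
      = m⁻²·cd.
  So lx⁻¹ = m²·cd⁻¹.
  Combining: T·lx⁻¹·m² = (kg·s⁻²·A⁻¹) · (m²·cd⁻¹) · m² = kg·m⁴·s⁻²·A⁻¹·cd⁻¹.
Right side:
  N = kg·m/s² = kg·m·s⁻² (force = mass × acceleration).
  So N⁻¹ = kg⁻¹·m⁻¹·s².
  T = Wb/m² (flux density = flux per area),
      = kg·s⁻²·A⁻¹.
  J = N·m (work = force × distance),
      = kg·m²·s⁻².
  lx = lm/m² (illuminance = luminous flux per area),
      = m⁻²·cd.
  So lx⁻¹ = m²·cd⁻¹.
  lm = cd·sr = cd (luminous flux; sr is dimensionless).
  So lm⁻¹ = cd⁻¹.
  Gy = J/kg (absorbed dose = energy per mass),
      = m²·s⁻².
  So Gy⁻¹ = m⁻²·s².
  Combining: m³·N⁻¹·s⁻²·T·J·lx⁻¹·lm⁻¹·Gy⁻¹ = m³ · (kg⁻¹·m⁻¹·s²) · s⁻² · (kg·s⁻²·A⁻¹) · (kg·m²·s⁻²) · (m²·cd⁻¹) · cd⁻¹ · (m⁻²·s²) = kg·m⁴·s⁻²·A⁻¹·cd⁻².
Left is kg·m⁴·s⁻²·A⁻¹·cd⁻¹; right is kg·m⁴·s⁻²·A⁻¹·cd⁻² — different.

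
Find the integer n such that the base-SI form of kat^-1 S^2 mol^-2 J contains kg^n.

kat = mol/s = s⁻¹·mol (catalytic activity).
So kat⁻¹ = s·mol⁻¹.
S = 1/Ω (conductance is reciprocal resistance),
    = kg⁻¹·m⁻²·s³·A².
So S² = kg⁻²·m⁻⁴·s⁶·A⁴.
J = N·m (work = force × distance),
    = kg·m²·s⁻².
Combining: kat⁻¹·S²·mol⁻²·J = (s·mol⁻¹) · (kg⁻²·m⁻⁴·s⁶·A⁴) · mol⁻² · (kg·m²·s⁻²) = kg⁻¹·m⁻²·s⁵·A⁴·mol⁻³.
The exponent of kg is -1.

-1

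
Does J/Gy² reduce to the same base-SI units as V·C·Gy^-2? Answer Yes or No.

Yes

Left side:
  Gy = m²·s⁻².
  So Gy⁻² = m⁻⁴·s⁴.
  J = kg·m²·s⁻².
  Combining: Gy⁻²·J = (m⁻⁴·s⁴) · (kg·m²·s⁻²) = kg·m⁻²·s².
Right side:
  V = W/A (potential = power per current),
      = kg·m²·s⁻³·A⁻¹.
  C = A·s = s·A (charge = current × time).
  Gy = J/kg (absorbed dose = energy per mass),
      = m²·s⁻².
  So Gy⁻² = m⁻⁴·s⁴.
  Combining: V·C·Gy⁻² = (kg·m²·s⁻³·A⁻¹) · (s·A) · (m⁻⁴·s⁴) = kg·m⁻²·s².
Both reduce to kg·m⁻²·s².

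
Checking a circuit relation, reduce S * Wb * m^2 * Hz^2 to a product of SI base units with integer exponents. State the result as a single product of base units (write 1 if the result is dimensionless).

S = 1/Ω (conductance is reciprocal resistance),
    = kg⁻¹·m⁻²·s³·A².
Wb = V·s (flux: a volt is a weber per second),
    = kg·m²·s⁻²·A⁻¹.
Hz = 1/s = s⁻¹ (frequency is cycles per second).
So Hz² = s⁻².
Combining: S·Wb·m²·Hz² = (kg⁻¹·m⁻²·s³·A²) · (kg·m²·s⁻²·A⁻¹) · m² · s⁻² = m²·s⁻¹·A.

m²·s⁻¹·A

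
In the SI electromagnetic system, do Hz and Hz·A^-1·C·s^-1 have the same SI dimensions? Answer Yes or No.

Yes

Left side:
  Hz = 1/s = s⁻¹ (frequency is cycles per second).
Right side:
  Hz = s⁻¹.
  C = s·A.
  Combining: Hz·A⁻¹·C·s⁻¹ = s⁻¹ · A⁻¹ · (s·A) · s⁻¹ = s⁻¹.
Both reduce to s⁻¹.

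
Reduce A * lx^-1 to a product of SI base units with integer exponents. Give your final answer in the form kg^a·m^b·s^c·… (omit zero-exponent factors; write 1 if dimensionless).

lx = m⁻²·cd.
So lx⁻¹ = m²·cd⁻¹.
Combining: A·lx⁻¹ = A · (m²·cd⁻¹) = m²·A·cd⁻¹.

m²·A·cd⁻¹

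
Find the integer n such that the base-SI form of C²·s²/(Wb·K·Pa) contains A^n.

Wb = V·s (flux: a volt is a weber per second),
    = kg·m²·s⁻²·A⁻¹.
So Wb⁻¹ = kg⁻¹·m⁻²·s²·A.
C = A·s = s·A (charge = current × time).
So C² = s²·A².
Pa = N/m² (pressure = force per area),
    = kg·m⁻¹·s⁻².
So Pa⁻¹ = kg⁻¹·m·s².
Combining: Wb⁻¹·C²·s²·K⁻¹·Pa⁻¹ = (kg⁻¹·m⁻²·s²·A) · (s²·A²) · s² · K⁻¹ · (kg⁻¹·m·s²) = kg⁻²·m⁻¹·s⁸·A³·K⁻¹.
The exponent of A is 3.

3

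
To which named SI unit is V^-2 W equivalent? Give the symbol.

S

V = W/A (potential = power per current),
    = kg·m²·s⁻³·A⁻¹.
So V⁻² = kg⁻²·m⁻⁴·s⁶·A².
W = J/s (power = energy per time),
    = kg·m²·s⁻³.
Combining: V⁻²·W = (kg⁻²·m⁻⁴·s⁶·A²) · (kg·m²·s⁻³) = kg⁻¹·m⁻²·s³·A².
kg⁻¹·m⁻²·s³·A² is the base-SI form of the siemens.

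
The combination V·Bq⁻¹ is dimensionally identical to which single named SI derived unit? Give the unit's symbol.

Wb

V = kg·m²·s⁻³·A⁻¹.
Bq = s⁻¹.
So Bq⁻¹ = s.
Combining: V·Bq⁻¹ = (kg·m²·s⁻³·A⁻¹) · s = kg·m²·s⁻²·A⁻¹.
kg·m²·s⁻²·A⁻¹ is the base-SI form of the weber.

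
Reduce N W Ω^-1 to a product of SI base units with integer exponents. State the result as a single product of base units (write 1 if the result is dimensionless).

N = kg·m/s² = kg·m·s⁻² (force = mass × acceleration).
W = J/s (power = energy per time),
    = kg·m²·s⁻³.
Ω = V/A (resistance = voltage per current),
    = kg·m²·s⁻³·A⁻².
So Ω⁻¹ = kg⁻¹·m⁻²·s³·A².
Combining: N·W·Ω⁻¹ = (kg·m·s⁻²) · (kg·m²·s⁻³) · (kg⁻¹·m⁻²·s³·A²) = kg·m·s⁻²·A².

kg·m·s⁻²·A²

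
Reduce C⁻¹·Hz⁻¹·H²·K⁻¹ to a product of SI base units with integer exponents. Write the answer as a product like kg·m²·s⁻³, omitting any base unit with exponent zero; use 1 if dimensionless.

kg²·m⁴·s⁻⁴·A⁻⁵·K⁻¹

C = s·A.
So C⁻¹ = s⁻¹·A⁻¹.
Hz = s⁻¹.
So Hz⁻¹ = s.
H = kg·m²·s⁻²·A⁻².
So H² = kg²·m⁴·s⁻⁴·A⁻⁴.
Combining: C⁻¹·Hz⁻¹·H²·K⁻¹ = (s⁻¹·A⁻¹) · s · (kg²·m⁴·s⁻⁴·A⁻⁴) · K⁻¹ = kg²·m⁴·s⁻⁴·A⁻⁵·K⁻¹.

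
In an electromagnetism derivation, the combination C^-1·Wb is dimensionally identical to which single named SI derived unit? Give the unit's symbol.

Ω

C = s·A.
So C⁻¹ = s⁻¹·A⁻¹.
Wb = kg·m²·s⁻²·A⁻¹.
Combining: C⁻¹·Wb = (s⁻¹·A⁻¹) · (kg·m²·s⁻²·A⁻¹) = kg·m²·s⁻³·A⁻².
kg·m²·s⁻³·A⁻² is the base-SI form of the ohm.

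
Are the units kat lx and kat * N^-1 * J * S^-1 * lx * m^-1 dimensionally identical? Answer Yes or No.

Left side:
  kat = mol/s = s⁻¹·mol (catalytic activity).
  lx = lm/m² (illuminance = luminous flux per area),
      = m⁻²·cd.
  Combining: kat·lx = (s⁻¹·mol) · (m⁻²·cd) = m⁻²·s⁻¹·mol·cd.
Right side:
  kat = s⁻¹·mol.
  N = kg·m·s⁻².
  So N⁻¹ = kg⁻¹·m⁻¹·s².
  J = kg·m²·s⁻².
  S = kg⁻¹·m⁻²·s³·A².
  So S⁻¹ = kg·m²·s⁻³·A⁻².
  lx = m⁻²·cd.
  Combining: kat·N⁻¹·J·S⁻¹·lx·m⁻¹ = (s⁻¹·mol) · (kg⁻¹·m⁻¹·s²) · (kg·m²·s⁻²) · (kg·m²·s⁻³·A⁻²) · (m⁻²·cd) · m⁻¹ = kg·s⁻⁴·A⁻²·mol·cd.
Left is m⁻²·s⁻¹·mol·cd; right is kg·s⁻⁴·A⁻²·mol·cd — different.

No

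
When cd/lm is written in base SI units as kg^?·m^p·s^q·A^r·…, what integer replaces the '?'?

lm = cd·sr = cd (luminous flux; sr is dimensionless).
So lm⁻¹ = cd⁻¹.
Combining: cd·lm⁻¹ = cd · cd⁻¹ = 1.
The exponent of kg is 0.

0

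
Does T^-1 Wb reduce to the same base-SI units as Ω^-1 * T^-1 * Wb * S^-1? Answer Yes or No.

Left side:
  T = Wb/m² (flux density = flux per area),
      = kg·s⁻²·A⁻¹.
  So T⁻¹ = kg⁻¹·s²·A.
  Wb = V·s (flux: a volt is a weber per second),
      = kg·m²·s⁻²·A⁻¹.
  Combining: T⁻¹·Wb = (kg⁻¹·s²·A) · (kg·m²·s⁻²·A⁻¹) = m².
Right side:
  Ω = V/A (resistance = voltage per current),
      = kg·m²·s⁻³·A⁻².
  So Ω⁻¹ = kg⁻¹·m⁻²·s³·A².
  T = Wb/m² (flux density = flux per area),
      = kg·s⁻²·A⁻¹.
  So T⁻¹ = kg⁻¹·s²·A.
  Wb = V·s (flux: a volt is a weber per second),
      = kg·m²·s⁻²·A⁻¹.
  S = 1/Ω (conductance is reciprocal resistance),
      = kg⁻¹·m⁻²·s³·A².
  So S⁻¹ = kg·m²·s⁻³·A⁻².
  Combining: Ω⁻¹·T⁻¹·Wb·S⁻¹ = (kg⁻¹·m⁻²·s³·A²) · (kg⁻¹·s²·A) · (kg·m²·s⁻²·A⁻¹) · (kg·m²·s⁻³·A⁻²) = m².
Both reduce to m².

Yes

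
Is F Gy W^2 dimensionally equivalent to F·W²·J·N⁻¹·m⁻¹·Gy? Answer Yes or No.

Yes

Left side:
  F = C/V (capacitance = charge per voltage),
      = A·s/(kg·m²·s⁻³·A⁻¹) (substituting C and V),
      = kg⁻¹·m⁻²·s⁴·A².
  Gy = J/kg (absorbed dose = energy per mass),
      = m²·s⁻².
  W = J/s (power = energy per time),
      = kg·m²·s⁻³.
  So W² = kg²·m⁴·s⁻⁶.
  Combining: F·Gy·W² = (kg⁻¹·m⁻²·s⁴·A²) · (m²·s⁻²) · (kg²·m⁴·s⁻⁶) = kg·m⁴·s⁻⁴·A².
Right side:
  F = kg⁻¹·m⁻²·s⁴·A².
  W = kg·m²·s⁻³.
  So W² = kg²·m⁴·s⁻⁶.
  J = kg·m²·s⁻².
  N = kg·m·s⁻².
  So N⁻¹ = kg⁻¹·m⁻¹·s².
  Gy = m²·s⁻².
  Combining: F·W²·J·N⁻¹·m⁻¹·Gy = (kg⁻¹·m⁻²·s⁴·A²) · (kg²·m⁴·s⁻⁶) · (kg·m²·s⁻²) · (kg⁻¹·m⁻¹·s²) · m⁻¹ · (m²·s⁻²) = kg·m⁴·s⁻⁴·A².
Both reduce to kg·m⁴·s⁻⁴·A².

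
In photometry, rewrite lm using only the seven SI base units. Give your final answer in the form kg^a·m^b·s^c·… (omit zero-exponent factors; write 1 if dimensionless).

cd

lm = cd·sr = cd (luminous flux; sr is dimensionless).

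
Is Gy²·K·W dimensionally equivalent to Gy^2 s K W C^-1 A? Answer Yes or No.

Left side:
  Gy = m²·s⁻².
  So Gy² = m⁴·s⁻⁴.
  W = kg·m²·s⁻³.
  Combining: Gy²·K·W = (m⁴·s⁻⁴) · K · (kg·m²·s⁻³) = kg·m⁶·s⁻⁷·K.
Right side:
  Gy = J/kg (absorbed dose = energy per mass),
      = m²·s⁻².
  So Gy² = m⁴·s⁻⁴.
  W = J/s (power = energy per time),
      = kg·m²·s⁻³.
  C = A·s = s·A (charge = current × time).
  So C⁻¹ = s⁻¹·A⁻¹.
  Combining: Gy²·s·K·W·C⁻¹·A = (m⁴·s⁻⁴) · s · K · (kg·m²·s⁻³) · (s⁻¹·A⁻¹) · A = kg·m⁶·s⁻⁷·K.
Both reduce to kg·m⁶·s⁻⁷·K.

Yes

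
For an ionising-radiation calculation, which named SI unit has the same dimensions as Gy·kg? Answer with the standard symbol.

J

Gy = m²·s⁻².
Combining: Gy·kg = (m²·s⁻²) · kg = kg·m²·s⁻².
kg·m²·s⁻² is the base-SI form of the joule.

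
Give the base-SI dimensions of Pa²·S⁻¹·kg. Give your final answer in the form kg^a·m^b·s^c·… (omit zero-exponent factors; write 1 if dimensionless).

Pa = kg·m⁻¹·s⁻².
So Pa² = kg²·m⁻²·s⁻⁴.
S = kg⁻¹·m⁻²·s³·A².
So S⁻¹ = kg·m²·s⁻³·A⁻².
Combining: Pa²·S⁻¹·kg = (kg²·m⁻²·s⁻⁴) · (kg·m²·s⁻³·A⁻²) · kg = kg⁴·s⁻⁷·A⁻².

kg⁴·s⁻⁷·A⁻²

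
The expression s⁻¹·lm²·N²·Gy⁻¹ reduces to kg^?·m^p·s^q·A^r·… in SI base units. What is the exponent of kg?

lm = cd·sr = cd (luminous flux; sr is dimensionless).
So lm² = cd².
N = kg·m/s² = kg·m·s⁻² (force = mass × acceleration).
So N² = kg²·m²·s⁻⁴.
Gy = J/kg (absorbed dose = energy per mass),
    = m²·s⁻².
So Gy⁻¹ = m⁻²·s².
Combining: s⁻¹·lm²·N²·Gy⁻¹ = s⁻¹ · cd² · (kg²·m²·s⁻⁴) · (m⁻²·s²) = kg²·s⁻³·cd².
The exponent of kg is 2.

2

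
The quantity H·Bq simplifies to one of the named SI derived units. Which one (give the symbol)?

Ω

H = Wb/A (inductance = flux per current),
    = kg·m²·s⁻²·A⁻².
Bq = 1/s = s⁻¹ (activity is decays per second).
Combining: H·Bq = (kg·m²·s⁻²·A⁻²) · s⁻¹ = kg·m²·s⁻³·A⁻².
kg·m²·s⁻³·A⁻² is the base-SI form of the ohm.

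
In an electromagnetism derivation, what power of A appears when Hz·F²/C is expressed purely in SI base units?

3

Hz = s⁻¹.
F = kg⁻¹·m⁻²·s⁴·A².
So F² = kg⁻²·m⁻⁴·s⁸·A⁴.
C = s·A.
So C⁻¹ = s⁻¹·A⁻¹.
Combining: Hz·F²·C⁻¹ = s⁻¹ · (kg⁻²·m⁻⁴·s⁸·A⁴) · (s⁻¹·A⁻¹) = kg⁻²·m⁻⁴·s⁶·A³.
The exponent of A is 3.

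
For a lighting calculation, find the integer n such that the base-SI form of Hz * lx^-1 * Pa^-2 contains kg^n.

Hz = 1/s = s⁻¹ (frequency is cycles per second).
lx = lm/m² (illuminance = luminous flux per area),
    = m⁻²·cd.
So lx⁻¹ = m²·cd⁻¹.
Pa = N/m² (pressure = force per area),
    = kg·m⁻¹·s⁻².
So Pa⁻² = kg⁻²·m²·s⁴.
Combining: Hz·lx⁻¹·Pa⁻² = s⁻¹ · (m²·cd⁻¹) · (kg⁻²·m²·s⁴) = kg⁻²·m⁴·s³·cd⁻¹.
The exponent of kg is -2.

-2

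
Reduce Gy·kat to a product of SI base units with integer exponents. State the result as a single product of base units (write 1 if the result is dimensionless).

Gy = m²·s⁻².
kat = s⁻¹·mol.
Combining: Gy·kat = (m²·s⁻²) · (s⁻¹·mol) = m²·s⁻³·mol.

m²·s⁻³·mol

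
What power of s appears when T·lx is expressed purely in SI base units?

T = Wb/m² (flux density = flux per area),
    = kg·s⁻²·A⁻¹.
lx = lm/m² (illuminance = luminous flux per area),
    = m⁻²·cd.
Combining: T·lx = (kg·s⁻²·A⁻¹) · (m⁻²·cd) = kg·m⁻²·s⁻²·A⁻¹·cd.
The exponent of s is -2.

-2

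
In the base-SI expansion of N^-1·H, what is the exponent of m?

N = kg·m/s² = kg·m·s⁻² (force = mass × acceleration).
So N⁻¹ = kg⁻¹·m⁻¹·s².
H = Wb/A (inductance = flux per current),
    = kg·m²·s⁻²·A⁻².
Combining: N⁻¹·H = (kg⁻¹·m⁻¹·s²) · (kg·m²·s⁻²·A⁻²) = m·A⁻².
The exponent of m is 1.

1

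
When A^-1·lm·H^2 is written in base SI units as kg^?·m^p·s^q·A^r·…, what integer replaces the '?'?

2

lm = cd.
H = kg·m²·s⁻²·A⁻².
So H² = kg²·m⁴·s⁻⁴·A⁻⁴.
Combining: A⁻¹·lm·H² = A⁻¹ · cd · (kg²·m⁴·s⁻⁴·A⁻⁴) = kg²·m⁴·s⁻⁴·A⁻⁵·cd.
The exponent of kg is 2.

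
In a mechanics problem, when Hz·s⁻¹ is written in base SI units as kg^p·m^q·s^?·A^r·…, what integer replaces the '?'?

-2

Hz = 1/s = s⁻¹ (frequency is cycles per second).
Combining: Hz·s⁻¹ = s⁻¹ · s⁻¹ = s⁻².
The exponent of s is -2.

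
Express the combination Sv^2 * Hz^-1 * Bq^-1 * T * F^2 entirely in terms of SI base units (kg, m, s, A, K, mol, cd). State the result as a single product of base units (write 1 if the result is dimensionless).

kg⁻¹·s⁴·A³

Sv = m²·s⁻².
So Sv² = m⁴·s⁻⁴.
Hz = s⁻¹.
So Hz⁻¹ = s.
Bq = s⁻¹.
So Bq⁻¹ = s.
T = kg·s⁻²·A⁻¹.
F = kg⁻¹·m⁻²·s⁴·A².
So F² = kg⁻²·m⁻⁴·s⁸·A⁴.
Combining: Sv²·Hz⁻¹·Bq⁻¹·T·F² = (m⁴·s⁻⁴) · s · s · (kg·s⁻²·A⁻¹) · (kg⁻²·m⁻⁴·s⁸·A⁴) = kg⁻¹·s⁴·A³.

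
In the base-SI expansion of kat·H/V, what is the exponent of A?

V = W/A (potential = power per current),
    = kg·m²·s⁻³·A⁻¹.
So V⁻¹ = kg⁻¹·m⁻²·s³·A.
kat = mol/s = s⁻¹·mol (catalytic activity).
H = Wb/A (inductance = flux per current),
    = kg·m²·s⁻²·A⁻².
Combining: V⁻¹·kat·H = (kg⁻¹·m⁻²·s³·A) · (s⁻¹·mol) · (kg·m²·s⁻²·A⁻²) = A⁻¹·mol.
The exponent of A is -1.

-1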